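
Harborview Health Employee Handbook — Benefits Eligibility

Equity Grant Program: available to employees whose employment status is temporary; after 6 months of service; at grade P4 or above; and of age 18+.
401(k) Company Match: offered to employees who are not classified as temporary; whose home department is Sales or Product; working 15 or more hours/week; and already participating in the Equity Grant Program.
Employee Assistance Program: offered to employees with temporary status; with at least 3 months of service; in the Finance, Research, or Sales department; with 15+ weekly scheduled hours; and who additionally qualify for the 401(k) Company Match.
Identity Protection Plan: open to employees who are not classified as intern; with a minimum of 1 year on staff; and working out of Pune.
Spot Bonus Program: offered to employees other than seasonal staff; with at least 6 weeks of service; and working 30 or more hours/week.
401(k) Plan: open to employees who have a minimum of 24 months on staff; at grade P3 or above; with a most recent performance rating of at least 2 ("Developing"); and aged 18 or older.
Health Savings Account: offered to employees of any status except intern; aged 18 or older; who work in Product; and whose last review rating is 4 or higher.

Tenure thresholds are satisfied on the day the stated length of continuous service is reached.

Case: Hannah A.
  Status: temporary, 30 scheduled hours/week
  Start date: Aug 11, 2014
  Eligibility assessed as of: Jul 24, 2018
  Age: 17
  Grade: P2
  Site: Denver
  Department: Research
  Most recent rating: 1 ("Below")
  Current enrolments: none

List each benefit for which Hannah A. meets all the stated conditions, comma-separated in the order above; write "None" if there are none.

Spot Bonus Program

Service from Aug 11, 2014 to Jul 24, 2018: 1443 days.
Equity Grant Program — status temporary ✓; service 1443 days ≥ 6 months (≈180 days) ✓; grade P2 < P4 ✗ → not eligible.
401(k) Company Match — status temporary ✗ (excluded) → not eligible.
Employee Assistance Program — status temporary ✓; service 1443 days ≥ 3 months (≈90 days) ✓; dept Research ✓; 30 hrs/wk ≥ 15 ✓; not eligible for 401(k) Company Match ✗ → not eligible.
Identity Protection Plan — status temporary ✓ (not excluded); service 1443 days ≥ 1 year (≈365 days) ✓; site Denver ✗ (not Pune) → not eligible.
Spot Bonus Program — status temporary ✓ (not excluded); service 1443 days ≥ 6 weeks (≈42 days) ✓; 30 hrs/wk ≥ 30 ✓ → eligible.
401(k) Plan — service 1443 days ≥ 24 months (≈720 days) ✓; grade P2 < P3 ✗ → not eligible.
Health Savings Account — status temporary ✓ (not excluded); age 17 < 18 ✗ → not eligible.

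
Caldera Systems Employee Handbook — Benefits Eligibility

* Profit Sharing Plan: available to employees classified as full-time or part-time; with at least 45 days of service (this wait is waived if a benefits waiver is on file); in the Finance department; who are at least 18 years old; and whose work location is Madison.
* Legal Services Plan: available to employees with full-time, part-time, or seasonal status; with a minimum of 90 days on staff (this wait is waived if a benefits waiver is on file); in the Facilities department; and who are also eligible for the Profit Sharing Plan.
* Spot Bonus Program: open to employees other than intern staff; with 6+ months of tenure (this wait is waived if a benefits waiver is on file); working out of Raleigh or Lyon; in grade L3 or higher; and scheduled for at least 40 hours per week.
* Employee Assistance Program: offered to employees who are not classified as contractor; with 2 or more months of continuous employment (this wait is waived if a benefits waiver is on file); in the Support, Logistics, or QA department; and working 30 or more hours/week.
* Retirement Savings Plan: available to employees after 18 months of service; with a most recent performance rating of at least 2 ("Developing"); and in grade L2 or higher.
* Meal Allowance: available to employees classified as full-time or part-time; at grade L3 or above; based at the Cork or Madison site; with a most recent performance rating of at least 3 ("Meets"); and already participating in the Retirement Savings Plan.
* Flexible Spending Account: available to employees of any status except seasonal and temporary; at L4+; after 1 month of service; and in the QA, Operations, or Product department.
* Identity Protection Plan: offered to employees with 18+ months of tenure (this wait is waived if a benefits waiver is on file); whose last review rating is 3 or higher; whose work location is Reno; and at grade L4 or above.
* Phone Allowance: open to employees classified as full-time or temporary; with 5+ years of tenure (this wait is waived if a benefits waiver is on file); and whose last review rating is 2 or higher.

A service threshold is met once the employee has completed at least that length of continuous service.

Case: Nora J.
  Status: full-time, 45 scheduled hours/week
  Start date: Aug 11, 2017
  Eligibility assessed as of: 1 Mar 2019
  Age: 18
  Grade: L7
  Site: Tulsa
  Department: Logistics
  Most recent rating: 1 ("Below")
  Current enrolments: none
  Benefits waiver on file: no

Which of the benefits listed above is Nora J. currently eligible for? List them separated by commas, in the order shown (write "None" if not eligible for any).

Employee Assistance Program

Service from Aug 11, 2017 to 1 Mar 2019: 567 days.
Profit Sharing Plan — status full-time ✓; no waiver, service 567 days ≥ 45 days ✓; dept Logistics ✗ → not eligible.
Legal Services Plan — status full-time ✓; no waiver, service 567 days ≥ 90 days ✓; dept Logistics ✗ → not eligible.
Spot Bonus Program — status full-time ✓ (not excluded); no waiver, service 567 days ≥ 6 months (≈180 days) ✓; site Tulsa ✗ (not Raleigh or Lyon) → not eligible.
Employee Assistance Program — status full-time ✓ (not excluded); no waiver, service 567 days ≥ 2 months (≈60 days) ✓; dept Logistics ✓; 45 hrs/wk ≥ 30 ✓ → eligible.
Retirement Savings Plan — service 567 days ≥ 18 months (≈540 days) ✓; rating 1 < 2 ✗ → not eligible.
Meal Allowance — status full-time ✓; grade L7 ≥ L3 ✓; site Tulsa ✗ (not Cork or Madison) → not eligible.
Flexible Spending Account — status full-time ✓ (not excluded); grade L7 ≥ L4 ✓; service 567 days ≥ 1 month (≈30 days) ✓; dept Logistics ✗ → not eligible.
Identity Protection Plan — no waiver, service 567 days ≥ 18 months (≈540 days) ✓; rating 1 < 3 ✗ → not eligible.
Phone Allowance — status full-time ✓; no waiver, service 567 days < 5 years (≈1825 days) ✗ → not eligible.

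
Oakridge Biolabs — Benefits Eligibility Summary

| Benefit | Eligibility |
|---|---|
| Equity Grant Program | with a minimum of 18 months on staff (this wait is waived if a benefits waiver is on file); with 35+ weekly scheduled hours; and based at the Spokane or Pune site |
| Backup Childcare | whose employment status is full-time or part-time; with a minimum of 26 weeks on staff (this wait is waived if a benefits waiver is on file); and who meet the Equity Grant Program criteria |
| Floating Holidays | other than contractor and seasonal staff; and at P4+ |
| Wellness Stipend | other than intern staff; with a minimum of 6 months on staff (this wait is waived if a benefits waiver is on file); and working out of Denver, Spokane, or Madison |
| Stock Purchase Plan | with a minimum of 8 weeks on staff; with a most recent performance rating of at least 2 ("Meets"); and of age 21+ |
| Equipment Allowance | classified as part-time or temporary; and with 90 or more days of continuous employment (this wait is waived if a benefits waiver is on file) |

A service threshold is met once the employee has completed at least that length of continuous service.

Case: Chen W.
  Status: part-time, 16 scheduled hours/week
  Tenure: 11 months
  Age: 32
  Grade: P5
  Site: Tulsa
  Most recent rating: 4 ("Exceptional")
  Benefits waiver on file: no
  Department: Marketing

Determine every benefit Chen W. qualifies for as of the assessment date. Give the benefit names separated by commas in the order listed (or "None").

Equity Grant Program — no waiver, service 11 months < 18 months ✗ → not eligible.
Backup Childcare — status part-time ✓; no waiver, service 11 months ≥ 26 weeks (≈182 days) ✓; not eligible for Equity Grant Program ✗ → not eligible.
Floating Holidays — status part-time ✓ (not excluded); grade P5 ≥ P4 ✓ → eligible.
Wellness Stipend — status part-time ✓ (not excluded); no waiver, service 11 months ≥ 6 months ✓; site Tulsa ✗ (not Denver, Spokane, or Madison) → not eligible.
Stock Purchase Plan — service 11 months ≥ 8 weeks (≈56 days) ✓; rating 4 ≥ 2 ✓; age 32 ≥ 21 ✓ → eligible.
Equipment Allowance — status part-time ✓; no waiver, service 11 months ≥ 90 days ✓ → eligible.

Floating Holidays, Stock Purchase Plan, Equipment Allowance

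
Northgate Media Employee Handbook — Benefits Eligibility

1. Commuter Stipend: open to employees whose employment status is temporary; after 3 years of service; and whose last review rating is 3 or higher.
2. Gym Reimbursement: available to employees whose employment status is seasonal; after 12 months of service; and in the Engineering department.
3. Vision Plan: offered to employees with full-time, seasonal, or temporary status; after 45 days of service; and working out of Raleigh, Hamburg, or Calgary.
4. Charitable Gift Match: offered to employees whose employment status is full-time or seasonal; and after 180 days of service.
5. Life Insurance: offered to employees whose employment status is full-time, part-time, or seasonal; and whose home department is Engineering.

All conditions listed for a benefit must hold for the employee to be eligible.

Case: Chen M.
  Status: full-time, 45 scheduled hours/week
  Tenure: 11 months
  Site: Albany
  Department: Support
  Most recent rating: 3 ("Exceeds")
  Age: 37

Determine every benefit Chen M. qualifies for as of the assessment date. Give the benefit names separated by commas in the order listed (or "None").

Commuter Stipend — status full-time ✗ (requires temporary) → not eligible.
Gym Reimbursement — status full-time ✗ (requires seasonal) → not eligible.
Vision Plan — status full-time ✓; service 11 months ≥ 45 days ✓; site Albany ✗ (not Raleigh, Hamburg, or Calgary) → not eligible.
Charitable Gift Match — status full-time ✓; service 11 months ≥ 180 days ✓ → eligible.
Life Insurance — status full-time ✓; dept Support ✗ → not eligible.

Charitable Gift Match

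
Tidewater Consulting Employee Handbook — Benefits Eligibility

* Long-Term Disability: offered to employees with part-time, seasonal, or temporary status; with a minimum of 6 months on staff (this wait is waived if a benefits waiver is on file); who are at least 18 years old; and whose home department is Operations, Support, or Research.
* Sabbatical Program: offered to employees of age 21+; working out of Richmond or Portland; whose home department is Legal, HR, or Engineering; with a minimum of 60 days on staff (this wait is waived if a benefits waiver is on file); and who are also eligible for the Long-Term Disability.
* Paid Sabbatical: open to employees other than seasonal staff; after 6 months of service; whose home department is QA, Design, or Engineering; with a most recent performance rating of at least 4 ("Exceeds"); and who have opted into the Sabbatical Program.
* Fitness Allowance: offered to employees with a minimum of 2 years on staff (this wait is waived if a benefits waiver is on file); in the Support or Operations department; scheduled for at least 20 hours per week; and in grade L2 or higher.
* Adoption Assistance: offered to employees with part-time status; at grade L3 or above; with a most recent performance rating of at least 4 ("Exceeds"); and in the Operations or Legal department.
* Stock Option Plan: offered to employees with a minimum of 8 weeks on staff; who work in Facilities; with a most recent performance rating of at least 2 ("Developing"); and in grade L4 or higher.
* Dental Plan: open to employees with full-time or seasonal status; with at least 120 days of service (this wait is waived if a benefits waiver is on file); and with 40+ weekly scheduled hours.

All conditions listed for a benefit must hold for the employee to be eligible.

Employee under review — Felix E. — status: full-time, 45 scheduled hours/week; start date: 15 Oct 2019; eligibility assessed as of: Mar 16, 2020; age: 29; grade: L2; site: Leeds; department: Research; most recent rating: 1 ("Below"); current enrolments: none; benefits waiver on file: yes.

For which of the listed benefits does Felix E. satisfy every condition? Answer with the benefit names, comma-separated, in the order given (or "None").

Dental Plan

Service from 15 Oct 2019 to Mar 16, 2020: 153 days.
Long-Term Disability — status full-time ✗ (requires part-time, seasonal, or temporary) → not eligible.
Sabbatical Program — age 29 ≥ 21 ✓; site Leeds ✗ (not Richmond or Portland) → not eligible.
Paid Sabbatical — status full-time ✓ (not excluded); service 153 days < 6 months (≈180 days) ✗ → not eligible.
Fitness Allowance — benefits waiver on file ✓; dept Research ✗ → not eligible.
Adoption Assistance — status full-time ✗ (requires part-time) → not eligible.
Stock Option Plan — service 153 days ≥ 8 weeks (≈56 days) ✓; dept Research ✗ → not eligible.
Dental Plan — status full-time ✓; benefits waiver on file ✓; 45 hrs/wk ≥ 40 ✓ → eligible.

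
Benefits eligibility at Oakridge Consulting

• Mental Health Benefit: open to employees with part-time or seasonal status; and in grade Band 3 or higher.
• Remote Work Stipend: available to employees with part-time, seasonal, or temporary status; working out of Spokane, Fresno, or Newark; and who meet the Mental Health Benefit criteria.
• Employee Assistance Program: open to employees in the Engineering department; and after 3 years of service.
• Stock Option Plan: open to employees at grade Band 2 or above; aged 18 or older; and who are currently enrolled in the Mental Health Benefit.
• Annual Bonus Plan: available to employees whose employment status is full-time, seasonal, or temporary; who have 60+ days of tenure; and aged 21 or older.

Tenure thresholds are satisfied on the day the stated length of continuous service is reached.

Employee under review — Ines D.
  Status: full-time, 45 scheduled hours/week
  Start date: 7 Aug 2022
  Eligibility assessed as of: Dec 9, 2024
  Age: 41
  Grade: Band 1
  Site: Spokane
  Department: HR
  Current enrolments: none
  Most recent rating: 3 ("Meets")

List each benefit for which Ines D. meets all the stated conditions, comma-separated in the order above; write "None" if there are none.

Service from 7 Aug 2022 to Dec 9, 2024: 855 days.
Mental Health Benefit — status full-time ✗ (requires part-time or seasonal) → not eligible.
Remote Work Stipend — status full-time ✗ (requires part-time, seasonal, or temporary) → not eligible.
Employee Assistance Program — dept HR ✗ → not eligible.
Stock Option Plan — grade Band 1 < Band 2 ✗ → not eligible.
Annual Bonus Plan — status full-time ✓; service 855 days ≥ 60 days ✓; age 41 ≥ 21 ✓ → eligible.

Annual Bonus Plan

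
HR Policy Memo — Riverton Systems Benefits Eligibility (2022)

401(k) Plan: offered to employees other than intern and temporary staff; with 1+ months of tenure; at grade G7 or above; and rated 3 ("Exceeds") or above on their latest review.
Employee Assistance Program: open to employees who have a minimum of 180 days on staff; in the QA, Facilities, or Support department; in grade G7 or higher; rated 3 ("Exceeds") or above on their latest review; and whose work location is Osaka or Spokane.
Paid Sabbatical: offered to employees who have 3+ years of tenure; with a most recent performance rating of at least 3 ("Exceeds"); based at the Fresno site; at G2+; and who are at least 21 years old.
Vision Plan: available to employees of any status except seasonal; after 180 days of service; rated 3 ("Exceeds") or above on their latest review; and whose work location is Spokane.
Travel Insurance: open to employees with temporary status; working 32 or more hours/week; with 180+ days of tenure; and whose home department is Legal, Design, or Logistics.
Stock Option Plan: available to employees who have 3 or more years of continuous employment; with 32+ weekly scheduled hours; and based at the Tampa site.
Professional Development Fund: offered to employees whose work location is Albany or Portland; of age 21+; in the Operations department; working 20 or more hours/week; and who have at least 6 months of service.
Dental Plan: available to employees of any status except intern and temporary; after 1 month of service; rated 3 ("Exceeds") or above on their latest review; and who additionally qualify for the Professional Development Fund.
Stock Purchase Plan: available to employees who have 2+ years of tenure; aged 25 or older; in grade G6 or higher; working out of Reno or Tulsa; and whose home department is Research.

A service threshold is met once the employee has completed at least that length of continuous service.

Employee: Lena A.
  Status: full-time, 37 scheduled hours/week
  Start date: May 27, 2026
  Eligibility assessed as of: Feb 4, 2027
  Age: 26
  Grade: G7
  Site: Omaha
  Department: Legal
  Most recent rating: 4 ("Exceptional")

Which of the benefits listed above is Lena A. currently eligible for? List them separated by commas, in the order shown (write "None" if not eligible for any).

Service from May 27, 2026 to Feb 4, 2027: 253 days.
401(k) Plan — status full-time ✓ (not excluded); service 253 days ≥ 1 month (≈30 days) ✓; grade G7 ≥ G7 ✓; rating 4 ≥ 3 ✓ → eligible.
Employee Assistance Program — service 253 days ≥ 180 days ✓; dept Legal ✗ → not eligible.
Paid Sabbatical — service 253 days < 3 years (≈1095 days) ✗ → not eligible.
Vision Plan — status full-time ✓ (not excluded); service 253 days ≥ 180 days ✓; rating 4 ≥ 3 ✓; site Omaha ✗ (not Spokane) → not eligible.
Travel Insurance — status full-time ✗ (requires temporary) → not eligible.
Stock Option Plan — service 253 days < 3 years (≈1095 days) ✗ → not eligible.
Professional Development Fund — site Omaha ✗ (not Albany or Portland) → not eligible.
Dental Plan — status full-time ✓ (not excluded); service 253 days ≥ 1 month (≈30 days) ✓; rating 4 ≥ 3 ✓; not eligible for Professional Development Fund ✗ → not eligible.
Stock Purchase Plan — service 253 days < 2 years (≈730 days) ✗ → not eligible.

401(k) Plan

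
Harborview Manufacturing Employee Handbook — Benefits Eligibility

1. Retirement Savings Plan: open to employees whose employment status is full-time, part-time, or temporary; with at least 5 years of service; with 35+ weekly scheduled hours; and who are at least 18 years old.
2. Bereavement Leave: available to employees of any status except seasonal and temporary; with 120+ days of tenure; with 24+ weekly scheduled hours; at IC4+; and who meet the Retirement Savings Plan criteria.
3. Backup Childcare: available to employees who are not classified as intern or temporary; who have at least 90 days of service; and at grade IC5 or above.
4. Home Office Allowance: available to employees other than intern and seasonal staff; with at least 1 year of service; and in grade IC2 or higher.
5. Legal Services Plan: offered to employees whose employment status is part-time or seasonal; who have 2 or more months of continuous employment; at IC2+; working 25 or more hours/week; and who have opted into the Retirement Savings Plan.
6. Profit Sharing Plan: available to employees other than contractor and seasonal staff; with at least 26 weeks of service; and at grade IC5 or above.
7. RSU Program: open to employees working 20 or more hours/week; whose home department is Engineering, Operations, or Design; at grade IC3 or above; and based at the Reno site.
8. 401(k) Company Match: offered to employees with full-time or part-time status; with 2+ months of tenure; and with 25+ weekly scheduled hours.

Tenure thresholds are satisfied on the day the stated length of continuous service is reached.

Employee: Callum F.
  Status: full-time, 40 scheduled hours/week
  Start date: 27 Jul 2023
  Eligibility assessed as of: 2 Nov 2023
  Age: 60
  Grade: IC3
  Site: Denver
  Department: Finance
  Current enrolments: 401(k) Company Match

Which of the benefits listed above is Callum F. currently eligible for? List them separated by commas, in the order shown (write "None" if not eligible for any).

401(k) Company Match

Service from 27 Jul 2023 to 2 Nov 2023: 98 days.
Retirement Savings Plan — status full-time ✓; service 98 days < 5 years (≈1825 days) ✗ → not eligible.
Bereavement Leave — status full-time ✓ (not excluded); service 98 days < 120 days ✗ → not eligible.
Backup Childcare — status full-time ✓ (not excluded); service 98 days ≥ 90 days ✓; grade IC3 < IC5 ✗ → not eligible.
Home Office Allowance — status full-time ✓ (not excluded); service 98 days < 1 year (≈365 days) ✗ → not eligible.
Legal Services Plan — status full-time ✗ (requires part-time or seasonal) → not eligible.
Profit Sharing Plan — status full-time ✓ (not excluded); service 98 days < 26 weeks (≈182 days) ✗ → not eligible.
RSU Program — 40 hrs/wk ≥ 20 ✓; dept Finance ✗ → not eligible.
401(k) Company Match — status full-time ✓; service 98 days ≥ 2 months (≈60 days) ✓; 40 hrs/wk ≥ 25 ✓ → eligible.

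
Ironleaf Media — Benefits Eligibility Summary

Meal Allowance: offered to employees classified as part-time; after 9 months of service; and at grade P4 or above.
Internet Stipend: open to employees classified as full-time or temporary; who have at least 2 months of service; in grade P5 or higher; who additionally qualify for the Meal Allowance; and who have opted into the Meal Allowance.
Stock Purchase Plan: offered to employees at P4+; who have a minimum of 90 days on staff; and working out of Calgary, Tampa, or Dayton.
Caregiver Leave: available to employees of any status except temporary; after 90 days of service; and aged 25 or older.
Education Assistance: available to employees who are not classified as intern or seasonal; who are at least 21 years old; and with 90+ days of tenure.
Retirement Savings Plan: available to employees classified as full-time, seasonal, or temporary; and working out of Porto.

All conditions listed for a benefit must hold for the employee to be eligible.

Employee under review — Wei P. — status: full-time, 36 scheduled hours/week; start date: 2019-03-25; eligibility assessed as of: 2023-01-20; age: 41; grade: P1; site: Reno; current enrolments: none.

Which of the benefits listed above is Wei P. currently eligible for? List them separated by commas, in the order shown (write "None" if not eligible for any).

Service from 2019-03-25 to 2023-01-20: 1397 days.
Meal Allowance — status full-time ✗ (requires part-time) → not eligible.
Internet Stipend — status full-time ✓; service 1397 days ≥ 2 months (≈60 days) ✓; grade P1 < P5 ✗ → not eligible.
Stock Purchase Plan — grade P1 < P4 ✗ → not eligible.
Caregiver Leave — status full-time ✓ (not excluded); service 1397 days ≥ 90 days ✓; age 41 ≥ 25 ✓ → eligible.
Education Assistance — status full-time ✓ (not excluded); age 41 ≥ 21 ✓; service 1397 days ≥ 90 days ✓ → eligible.
Retirement Savings Plan — status full-time ✓; site Reno ✗ (not Porto) → not eligible.

Caregiver Leave, Education Assistance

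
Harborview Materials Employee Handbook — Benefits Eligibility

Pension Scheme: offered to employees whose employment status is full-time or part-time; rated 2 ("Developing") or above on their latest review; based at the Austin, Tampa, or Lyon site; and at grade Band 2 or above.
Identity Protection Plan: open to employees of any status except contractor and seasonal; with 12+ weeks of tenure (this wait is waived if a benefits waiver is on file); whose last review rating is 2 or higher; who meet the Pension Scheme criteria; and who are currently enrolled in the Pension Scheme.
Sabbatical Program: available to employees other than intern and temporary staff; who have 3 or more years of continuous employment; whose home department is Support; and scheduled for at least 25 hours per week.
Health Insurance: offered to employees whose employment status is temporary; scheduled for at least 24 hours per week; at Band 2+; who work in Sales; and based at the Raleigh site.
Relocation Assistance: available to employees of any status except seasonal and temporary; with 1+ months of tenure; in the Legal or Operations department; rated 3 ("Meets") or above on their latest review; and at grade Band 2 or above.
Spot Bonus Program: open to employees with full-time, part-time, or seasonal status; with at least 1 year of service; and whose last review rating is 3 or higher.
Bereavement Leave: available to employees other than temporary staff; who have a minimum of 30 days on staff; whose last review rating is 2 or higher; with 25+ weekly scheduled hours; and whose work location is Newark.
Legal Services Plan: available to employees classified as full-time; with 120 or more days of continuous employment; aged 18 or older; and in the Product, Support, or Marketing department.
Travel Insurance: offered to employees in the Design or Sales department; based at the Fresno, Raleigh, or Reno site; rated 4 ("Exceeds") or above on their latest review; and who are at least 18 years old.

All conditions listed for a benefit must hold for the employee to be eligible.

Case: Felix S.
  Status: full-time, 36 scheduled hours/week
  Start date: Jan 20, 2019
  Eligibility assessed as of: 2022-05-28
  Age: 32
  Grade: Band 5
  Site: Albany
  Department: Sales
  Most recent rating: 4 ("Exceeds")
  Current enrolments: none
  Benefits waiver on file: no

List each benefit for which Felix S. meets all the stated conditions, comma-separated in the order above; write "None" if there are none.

Spot Bonus Program

Service from Jan 20, 2019 to 2022-05-28: 1224 days.
Pension Scheme — status full-time ✓; rating 4 ≥ 2 ✓; site Albany ✗ (not Austin, Tampa, or Lyon) → not eligible.
Identity Protection Plan — status full-time ✓ (not excluded); no waiver, service 1224 days ≥ 12 weeks (≈84 days) ✓; rating 4 ≥ 2 ✓; not eligible for Pension Scheme ✗ → not eligible.
Sabbatical Program — status full-time ✓ (not excluded); service 1224 days ≥ 3 years (≈1095 days) ✓; dept Sales ✗ → not eligible.
Health Insurance — status full-time ✗ (requires temporary) → not eligible.
Relocation Assistance — status full-time ✓ (not excluded); service 1224 days ≥ 1 month (≈30 days) ✓; dept Sales ✗ → not eligible.
Spot Bonus Program — status full-time ✓; service 1224 days ≥ 1 year (≈365 days) ✓; rating 4 ≥ 3 ✓ → eligible.
Bereavement Leave — status full-time ✓ (not excluded); service 1224 days ≥ 30 days ✓; rating 4 ≥ 2 ✓; 36 hrs/wk ≥ 25 ✓; site Albany ✗ (not Newark) → not eligible.
Legal Services Plan — status full-time ✓; service 1224 days ≥ 120 days ✓; age 32 ≥ 18 ✓; dept Sales ✗ → not eligible.
Travel Insurance — dept Sales ✓; site Albany ✗ (not Fresno, Raleigh, or Reno) → not eligible.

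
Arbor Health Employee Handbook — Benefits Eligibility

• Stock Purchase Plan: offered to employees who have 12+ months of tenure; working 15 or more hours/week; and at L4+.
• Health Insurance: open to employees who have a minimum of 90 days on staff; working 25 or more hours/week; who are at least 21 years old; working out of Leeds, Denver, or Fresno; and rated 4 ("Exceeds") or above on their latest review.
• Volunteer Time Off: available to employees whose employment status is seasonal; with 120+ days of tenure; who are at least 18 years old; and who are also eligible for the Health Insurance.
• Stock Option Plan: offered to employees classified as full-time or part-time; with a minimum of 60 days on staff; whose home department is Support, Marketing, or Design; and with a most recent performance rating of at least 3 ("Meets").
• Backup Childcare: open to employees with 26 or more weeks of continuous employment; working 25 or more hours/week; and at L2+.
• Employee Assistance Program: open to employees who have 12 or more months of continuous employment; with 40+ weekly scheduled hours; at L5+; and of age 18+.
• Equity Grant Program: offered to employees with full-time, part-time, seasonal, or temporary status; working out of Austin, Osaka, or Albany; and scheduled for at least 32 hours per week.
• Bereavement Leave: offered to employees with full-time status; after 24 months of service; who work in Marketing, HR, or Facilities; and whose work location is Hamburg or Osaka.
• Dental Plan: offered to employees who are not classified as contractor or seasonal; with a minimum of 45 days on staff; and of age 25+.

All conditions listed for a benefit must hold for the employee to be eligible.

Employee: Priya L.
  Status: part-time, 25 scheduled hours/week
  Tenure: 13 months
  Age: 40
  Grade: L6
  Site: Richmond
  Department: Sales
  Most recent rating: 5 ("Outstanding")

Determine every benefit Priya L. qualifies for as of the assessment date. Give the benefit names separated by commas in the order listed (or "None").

Stock Purchase Plan, Backup Childcare, Dental Plan

Stock Purchase Plan — service 13 months ≥ 12 months ✓; 25 hrs/wk ≥ 15 ✓; grade L6 ≥ L4 ✓ → eligible.
Health Insurance — service 13 months ≥ 90 days ✓; 25 hrs/wk ≥ 25 ✓; age 40 ≥ 21 ✓; site Richmond ✗ (not Leeds, Denver, or Fresno) → not eligible.
Volunteer Time Off — status part-time ✗ (requires seasonal) → not eligible.
Stock Option Plan — status part-time ✓; service 13 months ≥ 60 days ✓; dept Sales ✗ → not eligible.
Backup Childcare — service 13 months ≥ 26 weeks (≈182 days) ✓; 25 hrs/wk ≥ 25 ✓; grade L6 ≥ L2 ✓ → eligible.
Employee Assistance Program — service 13 months ≥ 12 months ✓; 25 hrs/wk < 40 ✗ → not eligible.
Equity Grant Program — status part-time ✓; site Richmond ✗ (not Austin, Osaka, or Albany) → not eligible.
Bereavement Leave — status part-time ✗ (requires full-time) → not eligible.
Dental Plan — status part-time ✓ (not excluded); service 13 months ≥ 45 days ✓; age 40 ≥ 25 ✓ → eligible.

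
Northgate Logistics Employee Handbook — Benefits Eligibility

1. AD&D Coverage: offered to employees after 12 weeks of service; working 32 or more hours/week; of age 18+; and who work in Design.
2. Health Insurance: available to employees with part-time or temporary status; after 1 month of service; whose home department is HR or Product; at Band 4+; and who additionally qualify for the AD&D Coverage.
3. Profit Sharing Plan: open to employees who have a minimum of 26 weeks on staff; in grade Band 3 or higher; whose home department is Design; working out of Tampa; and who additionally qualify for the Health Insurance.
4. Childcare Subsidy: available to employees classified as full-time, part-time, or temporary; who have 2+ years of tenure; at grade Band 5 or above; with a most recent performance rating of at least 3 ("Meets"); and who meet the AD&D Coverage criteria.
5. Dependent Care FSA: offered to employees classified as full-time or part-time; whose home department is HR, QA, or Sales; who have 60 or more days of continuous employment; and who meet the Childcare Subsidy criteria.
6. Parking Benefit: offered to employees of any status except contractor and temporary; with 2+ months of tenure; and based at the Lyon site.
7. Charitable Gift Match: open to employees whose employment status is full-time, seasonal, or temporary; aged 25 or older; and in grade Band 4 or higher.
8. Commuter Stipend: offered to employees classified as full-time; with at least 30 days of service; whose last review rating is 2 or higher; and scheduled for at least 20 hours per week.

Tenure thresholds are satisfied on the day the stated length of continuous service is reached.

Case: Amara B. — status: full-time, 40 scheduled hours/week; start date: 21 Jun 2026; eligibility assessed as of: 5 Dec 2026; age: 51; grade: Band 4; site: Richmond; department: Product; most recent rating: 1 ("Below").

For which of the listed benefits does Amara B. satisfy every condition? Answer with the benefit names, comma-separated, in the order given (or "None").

Service from 21 Jun 2026 to 5 Dec 2026: 167 days.
AD&D Coverage — service 167 days ≥ 12 weeks (≈84 days) ✓; 40 hrs/wk ≥ 32 ✓; age 51 ≥ 18 ✓; dept Product ✗ → not eligible.
Health Insurance — status full-time ✗ (requires part-time or temporary) → not eligible.
Profit Sharing Plan — service 167 days < 26 weeks (≈182 days) ✗ → not eligible.
Childcare Subsidy — status full-time ✓; service 167 days < 2 years (≈730 days) ✗ → not eligible.
Dependent Care FSA — status full-time ✓; dept Product ✗ → not eligible.
Parking Benefit — status full-time ✓ (not excluded); service 167 days ≥ 2 months (≈60 days) ✓; site Richmond ✗ (not Lyon) → not eligible.
Charitable Gift Match — status full-time ✓; age 51 ≥ 25 ✓; grade Band 4 ≥ Band 4 ✓ → eligible.
Commuter Stipend — status full-time ✓; service 167 days ≥ 30 days ✓; rating 1 < 2 ✗ → not eligible.

Charitable Gift Match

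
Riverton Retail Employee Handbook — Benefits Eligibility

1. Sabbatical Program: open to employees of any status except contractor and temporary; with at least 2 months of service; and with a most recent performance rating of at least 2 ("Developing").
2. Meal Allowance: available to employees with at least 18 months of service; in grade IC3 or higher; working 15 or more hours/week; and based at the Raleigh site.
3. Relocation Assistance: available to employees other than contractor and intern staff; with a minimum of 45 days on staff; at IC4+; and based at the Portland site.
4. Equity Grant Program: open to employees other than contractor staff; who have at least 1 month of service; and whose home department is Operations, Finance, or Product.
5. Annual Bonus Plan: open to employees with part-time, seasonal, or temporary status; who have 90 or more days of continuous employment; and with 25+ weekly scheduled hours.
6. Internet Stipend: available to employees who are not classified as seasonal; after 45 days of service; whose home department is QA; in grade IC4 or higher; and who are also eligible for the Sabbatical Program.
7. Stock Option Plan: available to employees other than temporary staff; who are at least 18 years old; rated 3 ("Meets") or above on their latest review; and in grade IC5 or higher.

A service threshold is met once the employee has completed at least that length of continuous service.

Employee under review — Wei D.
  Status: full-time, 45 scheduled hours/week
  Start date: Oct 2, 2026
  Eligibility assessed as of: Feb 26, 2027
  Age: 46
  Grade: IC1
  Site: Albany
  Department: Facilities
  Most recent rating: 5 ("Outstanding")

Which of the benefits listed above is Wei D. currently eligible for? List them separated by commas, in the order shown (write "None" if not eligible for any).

Service from Oct 2, 2026 to Feb 26, 2027: 147 days.
Sabbatical Program — status full-time ✓ (not excluded); service 147 days ≥ 2 months (≈60 days) ✓; rating 5 ≥ 2 ✓ → eligible.
Meal Allowance — service 147 days < 18 months (≈540 days) ✗ → not eligible.
Relocation Assistance — status full-time ✓ (not excluded); service 147 days ≥ 45 days ✓; grade IC1 < IC4 ✗ → not eligible.
Equity Grant Program — status full-time ✓ (not excluded); service 147 days ≥ 1 month (≈30 days) ✓; dept Facilities ✗ → not eligible.
Annual Bonus Plan — status full-time ✗ (requires part-time, seasonal, or temporary) → not eligible.
Internet Stipend — status full-time ✓ (not excluded); service 147 days ≥ 45 days ✓; dept Facilities ✗ → not eligible.
Stock Option Plan — status full-time ✓ (not excluded); age 46 ≥ 18 ✓; rating 5 ≥ 3 ✓; grade IC1 < IC5 ✗ → not eligible.

Sabbatical Program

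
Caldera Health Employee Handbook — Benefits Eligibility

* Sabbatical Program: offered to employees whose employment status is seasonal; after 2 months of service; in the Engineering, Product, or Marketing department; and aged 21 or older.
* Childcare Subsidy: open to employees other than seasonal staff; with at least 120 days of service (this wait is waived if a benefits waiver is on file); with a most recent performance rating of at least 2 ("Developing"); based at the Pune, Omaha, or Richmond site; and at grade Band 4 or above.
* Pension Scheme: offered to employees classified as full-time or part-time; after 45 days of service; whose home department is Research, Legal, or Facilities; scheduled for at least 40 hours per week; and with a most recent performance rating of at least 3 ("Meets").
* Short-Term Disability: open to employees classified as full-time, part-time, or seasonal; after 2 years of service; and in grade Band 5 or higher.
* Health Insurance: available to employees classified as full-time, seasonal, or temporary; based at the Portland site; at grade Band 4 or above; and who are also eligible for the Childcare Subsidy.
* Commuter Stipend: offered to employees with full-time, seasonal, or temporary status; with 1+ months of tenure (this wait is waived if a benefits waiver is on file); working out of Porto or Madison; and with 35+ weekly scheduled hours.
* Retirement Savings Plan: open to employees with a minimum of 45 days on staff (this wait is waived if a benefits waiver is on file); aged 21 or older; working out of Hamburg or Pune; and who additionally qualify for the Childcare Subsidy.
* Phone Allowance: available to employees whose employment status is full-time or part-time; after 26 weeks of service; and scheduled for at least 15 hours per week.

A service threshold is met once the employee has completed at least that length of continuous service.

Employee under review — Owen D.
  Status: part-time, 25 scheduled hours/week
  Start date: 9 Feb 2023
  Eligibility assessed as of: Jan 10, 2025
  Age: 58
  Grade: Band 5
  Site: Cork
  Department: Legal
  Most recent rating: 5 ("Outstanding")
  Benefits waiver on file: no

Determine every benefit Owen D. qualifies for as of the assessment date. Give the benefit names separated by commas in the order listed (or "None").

Phone Allowance

Service from 9 Feb 2023 to Jan 10, 2025: 701 days.
Sabbatical Program — status part-time ✗ (requires seasonal) → not eligible.
Childcare Subsidy — status part-time ✓ (not excluded); no waiver, service 701 days ≥ 120 days ✓; rating 5 ≥ 2 ✓; site Cork ✗ (not Pune, Omaha, or Richmond) → not eligible.
Pension Scheme — status part-time ✓; service 701 days ≥ 45 days ✓; dept Legal ✓; 25 hrs/wk < 40 ✗ → not eligible.
Short-Term Disability — status part-time ✓; service 701 days < 2 years (≈730 days) ✗ → not eligible.
Health Insurance — status part-time ✗ (requires full-time, seasonal, or temporary) → not eligible.
Commuter Stipend — status part-time ✗ (requires full-time, seasonal, or temporary) → not eligible.
Retirement Savings Plan — no waiver, service 701 days ≥ 45 days ✓; age 58 ≥ 21 ✓; site Cork ✗ (not Hamburg or Pune) → not eligible.
Phone Allowance — status part-time ✓; service 701 days ≥ 26 weeks (≈182 days) ✓; 25 hrs/wk ≥ 15 ✓ → eligible.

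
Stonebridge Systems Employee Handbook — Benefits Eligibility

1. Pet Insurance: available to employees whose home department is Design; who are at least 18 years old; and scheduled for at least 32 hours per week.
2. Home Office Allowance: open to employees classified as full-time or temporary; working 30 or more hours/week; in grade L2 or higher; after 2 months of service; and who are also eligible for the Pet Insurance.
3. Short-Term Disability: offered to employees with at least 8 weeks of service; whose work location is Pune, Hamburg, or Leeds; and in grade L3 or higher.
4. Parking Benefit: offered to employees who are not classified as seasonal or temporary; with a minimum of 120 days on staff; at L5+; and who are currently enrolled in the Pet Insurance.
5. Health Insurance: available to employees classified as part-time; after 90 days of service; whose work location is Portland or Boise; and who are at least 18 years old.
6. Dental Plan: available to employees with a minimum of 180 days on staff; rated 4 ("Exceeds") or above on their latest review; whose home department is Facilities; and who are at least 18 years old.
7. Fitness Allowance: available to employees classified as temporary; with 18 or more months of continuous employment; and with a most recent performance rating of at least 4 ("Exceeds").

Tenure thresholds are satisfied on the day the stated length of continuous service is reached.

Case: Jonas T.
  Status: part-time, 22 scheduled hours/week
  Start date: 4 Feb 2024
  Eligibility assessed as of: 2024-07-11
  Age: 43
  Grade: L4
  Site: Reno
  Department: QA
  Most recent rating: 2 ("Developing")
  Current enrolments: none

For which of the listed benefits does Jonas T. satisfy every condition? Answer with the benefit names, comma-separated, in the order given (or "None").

Service from 4 Feb 2024 to 2024-07-11: 158 days.
Pet Insurance — dept QA ✗ → not eligible.
Home Office Allowance — status part-time ✗ (requires full-time or temporary) → not eligible.
Short-Term Disability — service 158 days ≥ 8 weeks (≈56 days) ✓; site Reno ✗ (not Pune, Hamburg, or Leeds) → not eligible.
Parking Benefit — status part-time ✓ (not excluded); service 158 days ≥ 120 days ✓; grade L4 < L5 ✗ → not eligible.
Health Insurance — status part-time ✓; service 158 days ≥ 90 days ✓; site Reno ✗ (not Portland or Boise) → not eligible.
Dental Plan — service 158 days < 180 days ✗ → not eligible.
Fitness Allowance — status part-time ✗ (requires temporary) → not eligible.

None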